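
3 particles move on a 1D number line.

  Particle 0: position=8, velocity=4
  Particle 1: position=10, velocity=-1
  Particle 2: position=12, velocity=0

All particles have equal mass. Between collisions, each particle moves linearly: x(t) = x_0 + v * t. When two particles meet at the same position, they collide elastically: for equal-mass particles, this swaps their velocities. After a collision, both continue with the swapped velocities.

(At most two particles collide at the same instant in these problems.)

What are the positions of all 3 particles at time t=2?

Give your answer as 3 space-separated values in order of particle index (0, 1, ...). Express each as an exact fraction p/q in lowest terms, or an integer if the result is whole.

Answer: 8 12 16

Derivation:
Collision at t=2/5: particles 0 and 1 swap velocities; positions: p0=48/5 p1=48/5 p2=12; velocities now: v0=-1 v1=4 v2=0
Collision at t=1: particles 1 and 2 swap velocities; positions: p0=9 p1=12 p2=12; velocities now: v0=-1 v1=0 v2=4
Advance to t=2 (no further collisions before then); velocities: v0=-1 v1=0 v2=4; positions = 8 12 16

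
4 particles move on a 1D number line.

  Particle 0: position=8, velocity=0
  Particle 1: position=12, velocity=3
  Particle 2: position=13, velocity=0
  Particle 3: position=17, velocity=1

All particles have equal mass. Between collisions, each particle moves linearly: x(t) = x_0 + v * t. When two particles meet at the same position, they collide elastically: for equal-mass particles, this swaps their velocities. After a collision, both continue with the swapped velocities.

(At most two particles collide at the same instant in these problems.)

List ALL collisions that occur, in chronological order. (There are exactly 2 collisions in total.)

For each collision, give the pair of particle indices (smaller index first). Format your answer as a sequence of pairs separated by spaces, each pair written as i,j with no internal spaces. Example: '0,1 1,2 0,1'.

Answer: 1,2 2,3

Derivation:
Collision at t=1/3: particles 1 and 2 swap velocities; positions: p0=8 p1=13 p2=13 p3=52/3; velocities now: v0=0 v1=0 v2=3 v3=1
Collision at t=5/2: particles 2 and 3 swap velocities; positions: p0=8 p1=13 p2=39/2 p3=39/2; velocities now: v0=0 v1=0 v2=1 v3=3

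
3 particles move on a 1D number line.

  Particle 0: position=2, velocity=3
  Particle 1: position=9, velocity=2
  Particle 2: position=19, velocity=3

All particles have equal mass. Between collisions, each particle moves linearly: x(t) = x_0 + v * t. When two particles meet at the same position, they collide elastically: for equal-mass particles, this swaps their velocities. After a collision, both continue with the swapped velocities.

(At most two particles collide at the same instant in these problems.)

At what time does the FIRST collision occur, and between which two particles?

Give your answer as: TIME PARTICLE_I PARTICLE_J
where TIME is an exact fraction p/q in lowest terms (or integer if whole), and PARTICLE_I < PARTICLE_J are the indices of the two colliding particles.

Answer: 7 0 1

Derivation:
Pair (0,1): pos 2,9 vel 3,2 -> gap=7, closing at 1/unit, collide at t=7
Pair (1,2): pos 9,19 vel 2,3 -> not approaching (rel speed -1 <= 0)
Earliest collision: t=7 between 0 and 1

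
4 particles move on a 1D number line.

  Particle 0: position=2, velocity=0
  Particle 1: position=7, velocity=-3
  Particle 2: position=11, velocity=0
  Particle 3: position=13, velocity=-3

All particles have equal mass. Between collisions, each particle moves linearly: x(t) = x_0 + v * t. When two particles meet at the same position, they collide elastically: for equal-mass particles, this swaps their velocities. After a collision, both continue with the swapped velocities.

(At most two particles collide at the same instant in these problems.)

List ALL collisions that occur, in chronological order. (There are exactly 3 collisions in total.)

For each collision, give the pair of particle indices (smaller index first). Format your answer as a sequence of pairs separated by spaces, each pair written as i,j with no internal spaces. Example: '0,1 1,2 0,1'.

Collision at t=2/3: particles 2 and 3 swap velocities; positions: p0=2 p1=5 p2=11 p3=11; velocities now: v0=0 v1=-3 v2=-3 v3=0
Collision at t=5/3: particles 0 and 1 swap velocities; positions: p0=2 p1=2 p2=8 p3=11; velocities now: v0=-3 v1=0 v2=-3 v3=0
Collision at t=11/3: particles 1 and 2 swap velocities; positions: p0=-4 p1=2 p2=2 p3=11; velocities now: v0=-3 v1=-3 v2=0 v3=0

Answer: 2,3 0,1 1,2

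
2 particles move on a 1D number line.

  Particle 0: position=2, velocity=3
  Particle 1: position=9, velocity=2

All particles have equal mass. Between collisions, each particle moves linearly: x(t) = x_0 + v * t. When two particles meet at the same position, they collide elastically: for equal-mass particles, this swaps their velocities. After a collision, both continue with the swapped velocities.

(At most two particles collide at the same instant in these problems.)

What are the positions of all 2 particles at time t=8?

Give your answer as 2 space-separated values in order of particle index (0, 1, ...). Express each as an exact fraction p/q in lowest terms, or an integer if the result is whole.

Collision at t=7: particles 0 and 1 swap velocities; positions: p0=23 p1=23; velocities now: v0=2 v1=3
Advance to t=8 (no further collisions before then); velocities: v0=2 v1=3; positions = 25 26

Answer: 25 26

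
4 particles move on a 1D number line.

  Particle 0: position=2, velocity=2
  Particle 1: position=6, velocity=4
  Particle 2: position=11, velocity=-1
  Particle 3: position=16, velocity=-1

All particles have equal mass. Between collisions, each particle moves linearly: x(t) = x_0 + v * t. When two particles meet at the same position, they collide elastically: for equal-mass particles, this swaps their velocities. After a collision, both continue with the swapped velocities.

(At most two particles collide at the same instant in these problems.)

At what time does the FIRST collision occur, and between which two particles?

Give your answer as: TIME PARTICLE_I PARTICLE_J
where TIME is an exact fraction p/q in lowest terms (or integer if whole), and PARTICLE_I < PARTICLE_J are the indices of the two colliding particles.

Pair (0,1): pos 2,6 vel 2,4 -> not approaching (rel speed -2 <= 0)
Pair (1,2): pos 6,11 vel 4,-1 -> gap=5, closing at 5/unit, collide at t=1
Pair (2,3): pos 11,16 vel -1,-1 -> not approaching (rel speed 0 <= 0)
Earliest collision: t=1 between 1 and 2

Answer: 1 1 2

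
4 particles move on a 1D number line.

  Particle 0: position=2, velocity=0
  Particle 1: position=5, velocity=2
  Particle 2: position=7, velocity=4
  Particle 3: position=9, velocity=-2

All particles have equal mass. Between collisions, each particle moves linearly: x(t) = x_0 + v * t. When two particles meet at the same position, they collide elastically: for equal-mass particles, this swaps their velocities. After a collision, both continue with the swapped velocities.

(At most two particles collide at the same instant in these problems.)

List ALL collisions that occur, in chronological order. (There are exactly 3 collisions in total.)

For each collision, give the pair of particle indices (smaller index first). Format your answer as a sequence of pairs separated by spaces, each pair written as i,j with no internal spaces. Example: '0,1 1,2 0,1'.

Collision at t=1/3: particles 2 and 3 swap velocities; positions: p0=2 p1=17/3 p2=25/3 p3=25/3; velocities now: v0=0 v1=2 v2=-2 v3=4
Collision at t=1: particles 1 and 2 swap velocities; positions: p0=2 p1=7 p2=7 p3=11; velocities now: v0=0 v1=-2 v2=2 v3=4
Collision at t=7/2: particles 0 and 1 swap velocities; positions: p0=2 p1=2 p2=12 p3=21; velocities now: v0=-2 v1=0 v2=2 v3=4

Answer: 2,3 1,2 0,1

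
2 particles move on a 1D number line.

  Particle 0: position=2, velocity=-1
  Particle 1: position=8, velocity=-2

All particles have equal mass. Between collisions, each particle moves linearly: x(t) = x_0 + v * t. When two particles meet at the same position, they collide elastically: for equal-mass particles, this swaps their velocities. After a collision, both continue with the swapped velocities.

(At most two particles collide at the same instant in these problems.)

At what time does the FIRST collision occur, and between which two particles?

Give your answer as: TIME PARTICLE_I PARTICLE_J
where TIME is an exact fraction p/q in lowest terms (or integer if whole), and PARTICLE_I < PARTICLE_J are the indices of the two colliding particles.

Answer: 6 0 1

Derivation:
Pair (0,1): pos 2,8 vel -1,-2 -> gap=6, closing at 1/unit, collide at t=6
Earliest collision: t=6 between 0 and 1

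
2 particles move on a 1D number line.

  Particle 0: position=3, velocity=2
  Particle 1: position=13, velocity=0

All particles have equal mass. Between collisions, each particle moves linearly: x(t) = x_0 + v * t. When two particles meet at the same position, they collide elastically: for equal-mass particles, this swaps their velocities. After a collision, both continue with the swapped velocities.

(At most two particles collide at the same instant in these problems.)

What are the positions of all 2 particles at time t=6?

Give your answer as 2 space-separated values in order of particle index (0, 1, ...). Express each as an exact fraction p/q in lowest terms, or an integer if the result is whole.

Collision at t=5: particles 0 and 1 swap velocities; positions: p0=13 p1=13; velocities now: v0=0 v1=2
Advance to t=6 (no further collisions before then); velocities: v0=0 v1=2; positions = 13 15

Answer: 13 15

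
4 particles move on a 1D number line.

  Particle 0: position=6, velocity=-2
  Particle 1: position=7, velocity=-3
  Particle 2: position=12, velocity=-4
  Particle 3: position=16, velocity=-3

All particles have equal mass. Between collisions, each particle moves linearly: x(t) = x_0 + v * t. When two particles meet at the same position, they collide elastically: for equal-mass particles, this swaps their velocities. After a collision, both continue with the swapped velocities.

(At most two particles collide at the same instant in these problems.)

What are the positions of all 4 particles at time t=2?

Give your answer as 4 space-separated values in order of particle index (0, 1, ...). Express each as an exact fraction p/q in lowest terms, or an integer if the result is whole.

Collision at t=1: particles 0 and 1 swap velocities; positions: p0=4 p1=4 p2=8 p3=13; velocities now: v0=-3 v1=-2 v2=-4 v3=-3
Advance to t=2 (no further collisions before then); velocities: v0=-3 v1=-2 v2=-4 v3=-3; positions = 1 2 4 10

Answer: 1 2 4 10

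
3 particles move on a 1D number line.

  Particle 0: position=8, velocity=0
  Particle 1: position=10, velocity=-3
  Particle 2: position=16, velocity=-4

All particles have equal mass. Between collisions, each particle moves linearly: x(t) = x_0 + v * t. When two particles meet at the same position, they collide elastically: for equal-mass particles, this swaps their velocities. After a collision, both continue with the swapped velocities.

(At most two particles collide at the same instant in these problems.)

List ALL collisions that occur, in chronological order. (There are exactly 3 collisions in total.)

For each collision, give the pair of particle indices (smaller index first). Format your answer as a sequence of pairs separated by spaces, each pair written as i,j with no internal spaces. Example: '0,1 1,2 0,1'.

Collision at t=2/3: particles 0 and 1 swap velocities; positions: p0=8 p1=8 p2=40/3; velocities now: v0=-3 v1=0 v2=-4
Collision at t=2: particles 1 and 2 swap velocities; positions: p0=4 p1=8 p2=8; velocities now: v0=-3 v1=-4 v2=0
Collision at t=6: particles 0 and 1 swap velocities; positions: p0=-8 p1=-8 p2=8; velocities now: v0=-4 v1=-3 v2=0

Answer: 0,1 1,2 0,1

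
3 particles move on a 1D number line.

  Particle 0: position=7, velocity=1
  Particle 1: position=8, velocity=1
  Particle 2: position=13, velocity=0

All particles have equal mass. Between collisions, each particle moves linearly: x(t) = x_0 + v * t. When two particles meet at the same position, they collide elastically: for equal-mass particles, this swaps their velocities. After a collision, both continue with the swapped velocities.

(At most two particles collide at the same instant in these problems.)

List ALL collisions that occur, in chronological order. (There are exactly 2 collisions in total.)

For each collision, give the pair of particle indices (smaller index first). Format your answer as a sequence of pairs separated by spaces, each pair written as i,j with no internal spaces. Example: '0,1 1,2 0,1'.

Answer: 1,2 0,1

Derivation:
Collision at t=5: particles 1 and 2 swap velocities; positions: p0=12 p1=13 p2=13; velocities now: v0=1 v1=0 v2=1
Collision at t=6: particles 0 and 1 swap velocities; positions: p0=13 p1=13 p2=14; velocities now: v0=0 v1=1 v2=1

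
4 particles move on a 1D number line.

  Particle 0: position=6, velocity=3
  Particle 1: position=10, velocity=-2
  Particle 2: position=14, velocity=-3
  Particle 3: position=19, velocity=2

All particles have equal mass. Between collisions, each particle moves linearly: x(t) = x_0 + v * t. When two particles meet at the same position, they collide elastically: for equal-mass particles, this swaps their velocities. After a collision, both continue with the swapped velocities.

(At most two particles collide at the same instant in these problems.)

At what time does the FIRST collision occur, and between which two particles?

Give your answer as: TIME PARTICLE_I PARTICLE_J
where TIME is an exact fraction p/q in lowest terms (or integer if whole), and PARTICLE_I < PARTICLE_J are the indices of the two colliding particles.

Answer: 4/5 0 1

Derivation:
Pair (0,1): pos 6,10 vel 3,-2 -> gap=4, closing at 5/unit, collide at t=4/5
Pair (1,2): pos 10,14 vel -2,-3 -> gap=4, closing at 1/unit, collide at t=4
Pair (2,3): pos 14,19 vel -3,2 -> not approaching (rel speed -5 <= 0)
Earliest collision: t=4/5 between 0 and 1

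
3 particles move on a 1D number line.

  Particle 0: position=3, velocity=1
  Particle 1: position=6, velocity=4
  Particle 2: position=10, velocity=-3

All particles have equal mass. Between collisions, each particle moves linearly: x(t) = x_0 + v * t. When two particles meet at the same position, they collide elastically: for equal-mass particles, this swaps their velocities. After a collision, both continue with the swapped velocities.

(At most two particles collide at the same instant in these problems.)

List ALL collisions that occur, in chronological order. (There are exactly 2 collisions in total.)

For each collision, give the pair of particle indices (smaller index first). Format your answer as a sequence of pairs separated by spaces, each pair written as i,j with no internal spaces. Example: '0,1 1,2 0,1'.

Answer: 1,2 0,1

Derivation:
Collision at t=4/7: particles 1 and 2 swap velocities; positions: p0=25/7 p1=58/7 p2=58/7; velocities now: v0=1 v1=-3 v2=4
Collision at t=7/4: particles 0 and 1 swap velocities; positions: p0=19/4 p1=19/4 p2=13; velocities now: v0=-3 v1=1 v2=4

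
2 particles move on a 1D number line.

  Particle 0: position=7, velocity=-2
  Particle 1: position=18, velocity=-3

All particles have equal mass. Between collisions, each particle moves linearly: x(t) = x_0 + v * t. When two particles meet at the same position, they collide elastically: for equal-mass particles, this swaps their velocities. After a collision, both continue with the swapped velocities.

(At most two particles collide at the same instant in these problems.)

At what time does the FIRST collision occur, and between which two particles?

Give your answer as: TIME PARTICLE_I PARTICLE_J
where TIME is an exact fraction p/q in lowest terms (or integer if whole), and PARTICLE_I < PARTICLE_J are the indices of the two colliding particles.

Answer: 11 0 1

Derivation:
Pair (0,1): pos 7,18 vel -2,-3 -> gap=11, closing at 1/unit, collide at t=11
Earliest collision: t=11 between 0 and 1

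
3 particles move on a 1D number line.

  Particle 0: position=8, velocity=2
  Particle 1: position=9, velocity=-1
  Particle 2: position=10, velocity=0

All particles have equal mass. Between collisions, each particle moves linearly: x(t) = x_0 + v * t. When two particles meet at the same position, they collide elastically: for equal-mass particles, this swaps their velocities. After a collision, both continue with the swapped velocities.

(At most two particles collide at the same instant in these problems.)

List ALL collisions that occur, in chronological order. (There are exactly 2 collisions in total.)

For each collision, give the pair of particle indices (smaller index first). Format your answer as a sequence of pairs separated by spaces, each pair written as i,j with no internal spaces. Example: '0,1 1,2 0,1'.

Answer: 0,1 1,2

Derivation:
Collision at t=1/3: particles 0 and 1 swap velocities; positions: p0=26/3 p1=26/3 p2=10; velocities now: v0=-1 v1=2 v2=0
Collision at t=1: particles 1 and 2 swap velocities; positions: p0=8 p1=10 p2=10; velocities now: v0=-1 v1=0 v2=2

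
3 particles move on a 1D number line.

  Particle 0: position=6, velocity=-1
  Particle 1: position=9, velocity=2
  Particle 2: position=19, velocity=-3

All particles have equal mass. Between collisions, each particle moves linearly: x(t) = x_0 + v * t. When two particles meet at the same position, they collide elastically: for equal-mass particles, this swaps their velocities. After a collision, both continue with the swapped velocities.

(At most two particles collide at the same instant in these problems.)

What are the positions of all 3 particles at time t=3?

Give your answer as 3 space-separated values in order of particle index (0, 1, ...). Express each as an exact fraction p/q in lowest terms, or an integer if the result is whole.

Collision at t=2: particles 1 and 2 swap velocities; positions: p0=4 p1=13 p2=13; velocities now: v0=-1 v1=-3 v2=2
Advance to t=3 (no further collisions before then); velocities: v0=-1 v1=-3 v2=2; positions = 3 10 15

Answer: 3 10 15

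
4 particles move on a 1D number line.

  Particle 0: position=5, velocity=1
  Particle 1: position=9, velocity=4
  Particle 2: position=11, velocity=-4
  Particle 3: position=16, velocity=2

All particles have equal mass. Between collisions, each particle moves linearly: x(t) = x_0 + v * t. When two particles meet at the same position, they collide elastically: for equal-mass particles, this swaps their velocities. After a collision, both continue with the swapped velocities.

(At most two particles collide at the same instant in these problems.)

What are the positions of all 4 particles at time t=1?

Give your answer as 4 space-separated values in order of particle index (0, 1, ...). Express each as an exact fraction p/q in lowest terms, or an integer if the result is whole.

Answer: 6 7 13 18

Derivation:
Collision at t=1/4: particles 1 and 2 swap velocities; positions: p0=21/4 p1=10 p2=10 p3=33/2; velocities now: v0=1 v1=-4 v2=4 v3=2
Advance to t=1 (no further collisions before then); velocities: v0=1 v1=-4 v2=4 v3=2; positions = 6 7 13 18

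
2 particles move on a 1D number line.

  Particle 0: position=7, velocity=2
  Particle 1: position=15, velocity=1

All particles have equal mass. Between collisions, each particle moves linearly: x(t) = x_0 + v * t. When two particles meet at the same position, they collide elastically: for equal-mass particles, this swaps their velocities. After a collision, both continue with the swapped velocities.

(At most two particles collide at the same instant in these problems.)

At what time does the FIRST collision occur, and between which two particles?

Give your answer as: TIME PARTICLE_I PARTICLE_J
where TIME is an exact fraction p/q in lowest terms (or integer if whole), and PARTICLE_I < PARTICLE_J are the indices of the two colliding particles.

Pair (0,1): pos 7,15 vel 2,1 -> gap=8, closing at 1/unit, collide at t=8
Earliest collision: t=8 between 0 and 1

Answer: 8 0 1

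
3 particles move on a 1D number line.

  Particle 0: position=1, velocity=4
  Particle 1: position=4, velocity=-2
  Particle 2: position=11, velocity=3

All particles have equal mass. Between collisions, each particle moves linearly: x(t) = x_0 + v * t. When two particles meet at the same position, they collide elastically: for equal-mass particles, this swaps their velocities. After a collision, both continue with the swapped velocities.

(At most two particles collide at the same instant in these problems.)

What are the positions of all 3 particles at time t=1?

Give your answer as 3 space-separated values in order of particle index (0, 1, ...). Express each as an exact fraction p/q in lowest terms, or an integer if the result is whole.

Collision at t=1/2: particles 0 and 1 swap velocities; positions: p0=3 p1=3 p2=25/2; velocities now: v0=-2 v1=4 v2=3
Advance to t=1 (no further collisions before then); velocities: v0=-2 v1=4 v2=3; positions = 2 5 14

Answer: 2 5 14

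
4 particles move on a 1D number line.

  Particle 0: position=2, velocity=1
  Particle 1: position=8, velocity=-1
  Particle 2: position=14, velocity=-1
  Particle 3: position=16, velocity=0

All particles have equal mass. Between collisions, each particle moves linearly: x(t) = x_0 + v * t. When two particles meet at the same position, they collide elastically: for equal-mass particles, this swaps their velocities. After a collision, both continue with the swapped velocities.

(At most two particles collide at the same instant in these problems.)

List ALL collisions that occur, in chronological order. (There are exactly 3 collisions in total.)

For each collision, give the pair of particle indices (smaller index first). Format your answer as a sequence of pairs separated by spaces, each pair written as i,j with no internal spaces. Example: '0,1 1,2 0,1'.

Collision at t=3: particles 0 and 1 swap velocities; positions: p0=5 p1=5 p2=11 p3=16; velocities now: v0=-1 v1=1 v2=-1 v3=0
Collision at t=6: particles 1 and 2 swap velocities; positions: p0=2 p1=8 p2=8 p3=16; velocities now: v0=-1 v1=-1 v2=1 v3=0
Collision at t=14: particles 2 and 3 swap velocities; positions: p0=-6 p1=0 p2=16 p3=16; velocities now: v0=-1 v1=-1 v2=0 v3=1

Answer: 0,1 1,2 2,3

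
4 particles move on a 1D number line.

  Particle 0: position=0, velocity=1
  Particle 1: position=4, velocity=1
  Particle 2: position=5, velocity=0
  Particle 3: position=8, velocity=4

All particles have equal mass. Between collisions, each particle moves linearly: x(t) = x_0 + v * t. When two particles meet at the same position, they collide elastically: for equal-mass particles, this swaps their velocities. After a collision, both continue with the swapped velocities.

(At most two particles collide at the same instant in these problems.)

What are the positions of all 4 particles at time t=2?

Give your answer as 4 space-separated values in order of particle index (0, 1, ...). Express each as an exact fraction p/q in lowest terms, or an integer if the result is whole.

Collision at t=1: particles 1 and 2 swap velocities; positions: p0=1 p1=5 p2=5 p3=12; velocities now: v0=1 v1=0 v2=1 v3=4
Advance to t=2 (no further collisions before then); velocities: v0=1 v1=0 v2=1 v3=4; positions = 2 5 6 16

Answer: 2 5 6 16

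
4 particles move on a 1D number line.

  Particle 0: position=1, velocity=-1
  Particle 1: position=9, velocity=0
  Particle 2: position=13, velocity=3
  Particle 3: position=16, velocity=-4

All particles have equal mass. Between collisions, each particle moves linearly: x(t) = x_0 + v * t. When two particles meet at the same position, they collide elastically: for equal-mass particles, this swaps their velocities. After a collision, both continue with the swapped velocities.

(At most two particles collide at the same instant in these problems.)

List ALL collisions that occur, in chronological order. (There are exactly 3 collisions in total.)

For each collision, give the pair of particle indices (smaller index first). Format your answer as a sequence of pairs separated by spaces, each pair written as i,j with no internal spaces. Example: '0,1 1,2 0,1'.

Answer: 2,3 1,2 0,1

Derivation:
Collision at t=3/7: particles 2 and 3 swap velocities; positions: p0=4/7 p1=9 p2=100/7 p3=100/7; velocities now: v0=-1 v1=0 v2=-4 v3=3
Collision at t=7/4: particles 1 and 2 swap velocities; positions: p0=-3/4 p1=9 p2=9 p3=73/4; velocities now: v0=-1 v1=-4 v2=0 v3=3
Collision at t=5: particles 0 and 1 swap velocities; positions: p0=-4 p1=-4 p2=9 p3=28; velocities now: v0=-4 v1=-1 v2=0 v3=3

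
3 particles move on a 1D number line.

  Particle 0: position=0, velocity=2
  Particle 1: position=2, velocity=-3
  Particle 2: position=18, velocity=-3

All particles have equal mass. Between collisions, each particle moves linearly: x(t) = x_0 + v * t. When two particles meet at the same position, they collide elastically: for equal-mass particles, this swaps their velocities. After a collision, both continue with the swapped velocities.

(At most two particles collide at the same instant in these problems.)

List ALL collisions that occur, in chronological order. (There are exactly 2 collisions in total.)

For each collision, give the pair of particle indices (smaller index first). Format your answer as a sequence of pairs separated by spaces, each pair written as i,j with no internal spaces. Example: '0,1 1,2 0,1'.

Collision at t=2/5: particles 0 and 1 swap velocities; positions: p0=4/5 p1=4/5 p2=84/5; velocities now: v0=-3 v1=2 v2=-3
Collision at t=18/5: particles 1 and 2 swap velocities; positions: p0=-44/5 p1=36/5 p2=36/5; velocities now: v0=-3 v1=-3 v2=2

Answer: 0,1 1,2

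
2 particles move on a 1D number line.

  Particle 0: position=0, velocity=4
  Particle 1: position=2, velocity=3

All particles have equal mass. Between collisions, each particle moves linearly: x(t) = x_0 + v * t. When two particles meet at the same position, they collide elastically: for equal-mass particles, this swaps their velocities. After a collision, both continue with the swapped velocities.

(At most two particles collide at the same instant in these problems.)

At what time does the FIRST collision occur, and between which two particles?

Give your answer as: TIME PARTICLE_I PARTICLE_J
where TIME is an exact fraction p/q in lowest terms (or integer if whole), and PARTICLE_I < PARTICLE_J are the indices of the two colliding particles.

Pair (0,1): pos 0,2 vel 4,3 -> gap=2, closing at 1/unit, collide at t=2
Earliest collision: t=2 between 0 and 1

Answer: 2 0 1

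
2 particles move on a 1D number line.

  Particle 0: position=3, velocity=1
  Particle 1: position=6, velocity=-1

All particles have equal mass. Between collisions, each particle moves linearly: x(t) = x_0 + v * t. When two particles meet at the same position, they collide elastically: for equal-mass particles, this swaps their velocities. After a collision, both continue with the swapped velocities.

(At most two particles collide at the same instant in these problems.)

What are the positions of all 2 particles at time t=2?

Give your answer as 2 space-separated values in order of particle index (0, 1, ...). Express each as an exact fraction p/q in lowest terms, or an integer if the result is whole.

Collision at t=3/2: particles 0 and 1 swap velocities; positions: p0=9/2 p1=9/2; velocities now: v0=-1 v1=1
Advance to t=2 (no further collisions before then); velocities: v0=-1 v1=1; positions = 4 5

Answer: 4 5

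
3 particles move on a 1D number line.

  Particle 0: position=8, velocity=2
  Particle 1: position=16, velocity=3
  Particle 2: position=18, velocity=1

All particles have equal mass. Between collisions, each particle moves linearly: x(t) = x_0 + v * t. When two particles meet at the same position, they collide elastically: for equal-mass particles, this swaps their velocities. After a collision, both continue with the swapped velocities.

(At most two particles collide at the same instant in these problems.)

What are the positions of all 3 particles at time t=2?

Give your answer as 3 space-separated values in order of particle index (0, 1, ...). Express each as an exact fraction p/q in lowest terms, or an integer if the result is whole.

Collision at t=1: particles 1 and 2 swap velocities; positions: p0=10 p1=19 p2=19; velocities now: v0=2 v1=1 v2=3
Advance to t=2 (no further collisions before then); velocities: v0=2 v1=1 v2=3; positions = 12 20 22

Answer: 12 20 22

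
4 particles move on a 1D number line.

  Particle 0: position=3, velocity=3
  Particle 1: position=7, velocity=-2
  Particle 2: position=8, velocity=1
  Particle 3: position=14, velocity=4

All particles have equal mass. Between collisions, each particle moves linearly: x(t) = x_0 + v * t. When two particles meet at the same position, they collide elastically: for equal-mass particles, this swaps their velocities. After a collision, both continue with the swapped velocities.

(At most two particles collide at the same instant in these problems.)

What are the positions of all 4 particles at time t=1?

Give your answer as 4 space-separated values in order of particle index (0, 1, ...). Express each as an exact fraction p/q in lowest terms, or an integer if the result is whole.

Collision at t=4/5: particles 0 and 1 swap velocities; positions: p0=27/5 p1=27/5 p2=44/5 p3=86/5; velocities now: v0=-2 v1=3 v2=1 v3=4
Advance to t=1 (no further collisions before then); velocities: v0=-2 v1=3 v2=1 v3=4; positions = 5 6 9 18

Answer: 5 6 9 18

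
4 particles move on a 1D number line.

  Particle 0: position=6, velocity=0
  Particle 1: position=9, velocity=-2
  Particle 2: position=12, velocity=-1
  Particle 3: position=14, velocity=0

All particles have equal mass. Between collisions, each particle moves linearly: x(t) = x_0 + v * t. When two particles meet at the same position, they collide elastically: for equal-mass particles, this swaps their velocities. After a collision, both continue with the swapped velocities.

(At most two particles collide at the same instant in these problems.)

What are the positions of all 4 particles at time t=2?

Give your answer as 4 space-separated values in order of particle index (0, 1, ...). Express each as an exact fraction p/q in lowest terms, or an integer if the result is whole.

Answer: 5 6 10 14

Derivation:
Collision at t=3/2: particles 0 and 1 swap velocities; positions: p0=6 p1=6 p2=21/2 p3=14; velocities now: v0=-2 v1=0 v2=-1 v3=0
Advance to t=2 (no further collisions before then); velocities: v0=-2 v1=0 v2=-1 v3=0; positions = 5 6 10 14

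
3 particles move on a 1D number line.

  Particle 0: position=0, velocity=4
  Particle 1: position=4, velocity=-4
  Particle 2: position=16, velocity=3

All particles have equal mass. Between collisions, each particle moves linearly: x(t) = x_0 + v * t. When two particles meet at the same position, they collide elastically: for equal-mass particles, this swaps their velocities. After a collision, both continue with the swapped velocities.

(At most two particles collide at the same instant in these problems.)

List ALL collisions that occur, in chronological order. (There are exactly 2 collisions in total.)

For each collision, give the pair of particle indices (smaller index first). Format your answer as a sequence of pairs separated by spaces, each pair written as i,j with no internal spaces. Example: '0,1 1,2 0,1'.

Answer: 0,1 1,2

Derivation:
Collision at t=1/2: particles 0 and 1 swap velocities; positions: p0=2 p1=2 p2=35/2; velocities now: v0=-4 v1=4 v2=3
Collision at t=16: particles 1 and 2 swap velocities; positions: p0=-60 p1=64 p2=64; velocities now: v0=-4 v1=3 v2=4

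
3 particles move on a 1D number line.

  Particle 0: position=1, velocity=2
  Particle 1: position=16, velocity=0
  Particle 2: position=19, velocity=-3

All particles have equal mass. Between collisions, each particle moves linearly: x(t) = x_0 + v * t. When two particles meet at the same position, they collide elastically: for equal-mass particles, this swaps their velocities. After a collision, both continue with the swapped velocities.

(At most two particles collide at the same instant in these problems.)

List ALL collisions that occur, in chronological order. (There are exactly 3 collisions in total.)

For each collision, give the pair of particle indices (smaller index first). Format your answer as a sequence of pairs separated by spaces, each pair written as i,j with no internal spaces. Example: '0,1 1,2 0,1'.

Answer: 1,2 0,1 1,2

Derivation:
Collision at t=1: particles 1 and 2 swap velocities; positions: p0=3 p1=16 p2=16; velocities now: v0=2 v1=-3 v2=0
Collision at t=18/5: particles 0 and 1 swap velocities; positions: p0=41/5 p1=41/5 p2=16; velocities now: v0=-3 v1=2 v2=0
Collision at t=15/2: particles 1 and 2 swap velocities; positions: p0=-7/2 p1=16 p2=16; velocities now: v0=-3 v1=0 v2=2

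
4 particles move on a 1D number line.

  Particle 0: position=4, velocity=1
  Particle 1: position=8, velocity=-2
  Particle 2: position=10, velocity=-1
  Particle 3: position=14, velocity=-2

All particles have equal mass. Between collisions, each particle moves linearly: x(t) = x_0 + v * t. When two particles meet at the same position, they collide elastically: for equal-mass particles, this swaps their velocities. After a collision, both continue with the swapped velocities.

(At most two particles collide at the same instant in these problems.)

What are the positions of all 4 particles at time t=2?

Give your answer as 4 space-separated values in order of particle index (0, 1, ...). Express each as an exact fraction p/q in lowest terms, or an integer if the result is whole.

Collision at t=4/3: particles 0 and 1 swap velocities; positions: p0=16/3 p1=16/3 p2=26/3 p3=34/3; velocities now: v0=-2 v1=1 v2=-1 v3=-2
Advance to t=2 (no further collisions before then); velocities: v0=-2 v1=1 v2=-1 v3=-2; positions = 4 6 8 10

Answer: 4 6 8 10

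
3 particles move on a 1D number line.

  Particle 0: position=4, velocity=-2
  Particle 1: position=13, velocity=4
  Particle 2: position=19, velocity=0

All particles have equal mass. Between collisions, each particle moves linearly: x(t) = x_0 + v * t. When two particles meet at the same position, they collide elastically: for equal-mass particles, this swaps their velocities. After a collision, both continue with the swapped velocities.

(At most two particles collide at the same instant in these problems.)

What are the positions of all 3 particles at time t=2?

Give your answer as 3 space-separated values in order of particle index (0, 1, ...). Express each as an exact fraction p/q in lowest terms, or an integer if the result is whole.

Collision at t=3/2: particles 1 and 2 swap velocities; positions: p0=1 p1=19 p2=19; velocities now: v0=-2 v1=0 v2=4
Advance to t=2 (no further collisions before then); velocities: v0=-2 v1=0 v2=4; positions = 0 19 21

Answer: 0 19 21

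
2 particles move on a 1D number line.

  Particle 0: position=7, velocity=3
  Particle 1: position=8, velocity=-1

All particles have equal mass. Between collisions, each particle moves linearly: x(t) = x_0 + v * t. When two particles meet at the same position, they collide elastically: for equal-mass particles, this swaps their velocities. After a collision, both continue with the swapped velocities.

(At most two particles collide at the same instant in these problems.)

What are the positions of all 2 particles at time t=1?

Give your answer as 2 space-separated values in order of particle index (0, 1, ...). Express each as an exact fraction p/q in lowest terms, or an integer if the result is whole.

Collision at t=1/4: particles 0 and 1 swap velocities; positions: p0=31/4 p1=31/4; velocities now: v0=-1 v1=3
Advance to t=1 (no further collisions before then); velocities: v0=-1 v1=3; positions = 7 10

Answer: 7 10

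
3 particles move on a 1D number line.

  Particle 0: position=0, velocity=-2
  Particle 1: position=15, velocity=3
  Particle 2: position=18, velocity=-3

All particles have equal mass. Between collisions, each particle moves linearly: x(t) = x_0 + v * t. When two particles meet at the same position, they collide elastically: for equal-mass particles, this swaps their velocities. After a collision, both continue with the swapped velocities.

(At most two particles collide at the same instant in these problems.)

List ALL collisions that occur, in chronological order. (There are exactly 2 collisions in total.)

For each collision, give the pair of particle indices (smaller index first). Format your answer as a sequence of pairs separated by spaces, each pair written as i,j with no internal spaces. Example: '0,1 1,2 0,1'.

Answer: 1,2 0,1

Derivation:
Collision at t=1/2: particles 1 and 2 swap velocities; positions: p0=-1 p1=33/2 p2=33/2; velocities now: v0=-2 v1=-3 v2=3
Collision at t=18: particles 0 and 1 swap velocities; positions: p0=-36 p1=-36 p2=69; velocities now: v0=-3 v1=-2 v2=3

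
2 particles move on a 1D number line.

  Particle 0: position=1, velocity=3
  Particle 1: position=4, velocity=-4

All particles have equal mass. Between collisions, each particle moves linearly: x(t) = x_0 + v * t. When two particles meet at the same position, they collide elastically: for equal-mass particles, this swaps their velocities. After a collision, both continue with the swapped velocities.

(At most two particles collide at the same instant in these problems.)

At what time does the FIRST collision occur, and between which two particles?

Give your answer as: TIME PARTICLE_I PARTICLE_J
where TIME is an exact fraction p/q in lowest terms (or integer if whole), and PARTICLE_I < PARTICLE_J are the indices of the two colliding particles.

Pair (0,1): pos 1,4 vel 3,-4 -> gap=3, closing at 7/unit, collide at t=3/7
Earliest collision: t=3/7 between 0 and 1

Answer: 3/7 0 1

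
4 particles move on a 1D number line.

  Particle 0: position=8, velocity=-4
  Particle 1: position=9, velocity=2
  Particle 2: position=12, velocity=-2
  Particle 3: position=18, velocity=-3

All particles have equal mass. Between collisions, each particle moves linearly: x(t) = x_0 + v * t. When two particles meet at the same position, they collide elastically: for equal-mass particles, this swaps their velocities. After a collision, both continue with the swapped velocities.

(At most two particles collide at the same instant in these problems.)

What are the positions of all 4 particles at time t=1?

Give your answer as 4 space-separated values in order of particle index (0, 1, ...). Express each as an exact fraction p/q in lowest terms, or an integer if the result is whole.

Collision at t=3/4: particles 1 and 2 swap velocities; positions: p0=5 p1=21/2 p2=21/2 p3=63/4; velocities now: v0=-4 v1=-2 v2=2 v3=-3
Advance to t=1 (no further collisions before then); velocities: v0=-4 v1=-2 v2=2 v3=-3; positions = 4 10 11 15

Answer: 4 10 11 15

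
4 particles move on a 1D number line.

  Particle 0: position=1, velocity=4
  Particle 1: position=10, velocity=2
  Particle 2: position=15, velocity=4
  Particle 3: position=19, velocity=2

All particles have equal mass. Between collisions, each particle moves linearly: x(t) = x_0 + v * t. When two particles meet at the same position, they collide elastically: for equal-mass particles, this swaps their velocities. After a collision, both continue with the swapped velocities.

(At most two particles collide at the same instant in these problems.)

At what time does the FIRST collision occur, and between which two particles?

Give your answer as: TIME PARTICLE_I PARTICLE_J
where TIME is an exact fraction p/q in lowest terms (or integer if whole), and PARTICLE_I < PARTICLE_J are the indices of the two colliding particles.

Pair (0,1): pos 1,10 vel 4,2 -> gap=9, closing at 2/unit, collide at t=9/2
Pair (1,2): pos 10,15 vel 2,4 -> not approaching (rel speed -2 <= 0)
Pair (2,3): pos 15,19 vel 4,2 -> gap=4, closing at 2/unit, collide at t=2
Earliest collision: t=2 between 2 and 3

Answer: 2 2 3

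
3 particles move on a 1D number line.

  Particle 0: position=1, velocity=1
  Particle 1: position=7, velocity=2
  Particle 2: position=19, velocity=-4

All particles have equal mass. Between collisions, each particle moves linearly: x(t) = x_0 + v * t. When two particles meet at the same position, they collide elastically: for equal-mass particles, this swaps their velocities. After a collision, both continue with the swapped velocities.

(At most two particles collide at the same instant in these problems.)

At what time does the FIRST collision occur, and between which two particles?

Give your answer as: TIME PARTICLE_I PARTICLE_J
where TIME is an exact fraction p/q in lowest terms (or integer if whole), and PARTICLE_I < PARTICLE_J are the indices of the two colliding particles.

Pair (0,1): pos 1,7 vel 1,2 -> not approaching (rel speed -1 <= 0)
Pair (1,2): pos 7,19 vel 2,-4 -> gap=12, closing at 6/unit, collide at t=2
Earliest collision: t=2 between 1 and 2

Answer: 2 1 2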